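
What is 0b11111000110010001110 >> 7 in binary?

Right shift by 7: drop the 7 least-significant bits.

0b1111100011001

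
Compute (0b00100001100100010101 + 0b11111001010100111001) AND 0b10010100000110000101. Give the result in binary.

Add column by column in base 2, right to left:
  1+1 = 0 carry 1
  0+0+1 = 1
  1+0 = 1
  0+1 = 1
  1+1 = 0 carry 1
  0+1+1 = 0 carry 1
  0+0+1 = 1
  0+0 = 0
  1+1 = 0 carry 1
  0+0+1 = 1
  0+1 = 1
  1+0 = 1
  1+1 = 0 carry 1
  0+0+1 = 1
  0+0 = 0
  0+1 = 1
  0+1 = 1
  1+1 = 0 carry 1
  0+1+1 = 0 carry 1
  0+1+1 = 0 carry 1
  final carry 1
Sum = 0b100011010111001001110; now AND with 0b10010100000110000101:
  100011010111001001110
& 010010100000110000101
= 000010000000000000100

0b10000000000000100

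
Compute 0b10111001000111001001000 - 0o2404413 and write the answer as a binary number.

0o2404413 = 0b10100000100100001011 in binary.
Subtract column by column in base 2:
  0-1 → 1 (borrow)
  0-1-1 → 0 (borrow)
  0-0-1 → 1 (borrow)
  1-1-1 → 1 (borrow)
  0-0-1 → 1 (borrow)
  0-0-1 → 1 (borrow)
  1-0-1 → 0
  0-0 → 0
  0-1 → 1 (borrow)
  1-0-1 → 0
  1-0 → 1
  1-1 → 0
  0-0 → 0
  0-0 → 0
  0-0 → 0
  1-0 → 1
  0-0 → 0
  0-1 → 1 (borrow)
  1-0-1 → 0
  1-1 → 0
  1-0 → 1
  0-0 → 0
  1-0 → 1

0b10100101000010100111101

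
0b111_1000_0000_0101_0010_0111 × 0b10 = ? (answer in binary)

0b111100000000101001001110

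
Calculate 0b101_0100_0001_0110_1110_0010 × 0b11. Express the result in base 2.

Multiply each base-2 digit by 3, carrying:
  0×3 = 0 → write 0
  1×3 = 3 → write 1 carry 1
  0×3+1 = 1 → write 1
  0×3 = 0 → write 0
  0×3 = 0 → write 0
  1×3 = 3 → write 1 carry 1
  1×3+1 = 4 → write 0 carry 2
  1×3+2 = 5 → write 1 carry 2
  0×3+2 = 2 → write 0 carry 1
  1×3+1 = 4 → write 0 carry 2
  1×3+2 = 5 → write 1 carry 2
  0×3+2 = 2 → write 0 carry 1
  1×3+1 = 4 → write 0 carry 2
  0×3+2 = 2 → write 0 carry 1
  0×3+1 = 1 → write 1
  0×3 = 0 → write 0
  0×3 = 0 → write 0
  0×3 = 0 → write 0
  1×3 = 3 → write 1 carry 1
  0×3+1 = 1 → write 1
  1×3 = 3 → write 1 carry 1
  0×3+1 = 1 → write 1
  1×3 = 3 → write 1 carry 1
  remaining carry: 1

0b111111000100010010100110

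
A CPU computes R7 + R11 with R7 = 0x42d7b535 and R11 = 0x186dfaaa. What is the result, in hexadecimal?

Add column by column in base 16, right to left:
  5+a = f
  3+a = d
  5+a = f
  b+f = a carry 1
  7+d+1 = 5 carry 1
  d+6+1 = 4 carry 1
  2+8+1 = b
  4+1 = 5

0x5b45afdf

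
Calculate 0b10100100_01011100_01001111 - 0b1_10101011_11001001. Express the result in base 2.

0b101000101011000010000110

Subtract column by column in base 2:
  1-1 → 0
  1-0 → 1
  1-0 → 1
  1-1 → 0
  0-0 → 0
  0-0 → 0
  1-1 → 0
  0-1 → 1 (borrow)
  0-1-1 → 0 (borrow)
  0-1-1 → 0 (borrow)
  1-0-1 → 0
  1-1 → 0
  1-0 → 1
  0-1 → 1 (borrow)
  1-0-1 → 0
  0-1 → 1 (borrow)
  0-1-1 → 0 (borrow)
  0-0-1 → 1 (borrow)
  1-0-1 → 0
  0-0 → 0
  0-0 → 0
  1-0 → 1
  0-0 → 0
  1-0 → 1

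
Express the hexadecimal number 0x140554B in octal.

Expand each hex digit to 4 bits: 1=0001 4=0100 0=0000 5=0101 5=0101 4=0100 B=1011.
Group the bits in threes: 001 010 000 000 101 010 101 001 011 → 120052513.

0o120052513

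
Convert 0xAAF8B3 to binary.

0b101010101111100010110011

Expand each hex digit to 4 bits: A=1010 A=1010 F=1111 8=1000 B=1011 3=0011.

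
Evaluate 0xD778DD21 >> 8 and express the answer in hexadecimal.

0xD778DD

Shifting right by 8 bits = 2 hex digits: drop the last 2.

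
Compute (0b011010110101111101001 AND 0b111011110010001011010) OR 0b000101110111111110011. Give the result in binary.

0b011010110101111101001 AND 0b111011110010001011010 = 0b011010110000001001000.
Then OR with 0b000101110111111110011.

0b11111110111111111011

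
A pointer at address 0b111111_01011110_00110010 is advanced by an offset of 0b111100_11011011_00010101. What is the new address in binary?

Add column by column in base 2, right to left:
  0+1 = 1
  1+0 = 1
  0+1 = 1
  0+0 = 0
  1+1 = 0 carry 1
  1+0+1 = 0 carry 1
  0+0+1 = 1
  0+0 = 0
  0+1 = 1
  1+1 = 0 carry 1
  1+0+1 = 0 carry 1
  1+1+1 = 1 carry 1
  1+1+1 = 1 carry 1
  0+0+1 = 1
  1+1 = 0 carry 1
  0+1+1 = 0 carry 1
  1+0+1 = 0 carry 1
  1+0+1 = 0 carry 1
  1+1+1 = 1 carry 1
  1+1+1 = 1 carry 1
  1+1+1 = 1 carry 1
  1+1+1 = 1 carry 1
  final carry 1

0b11111000011100101000111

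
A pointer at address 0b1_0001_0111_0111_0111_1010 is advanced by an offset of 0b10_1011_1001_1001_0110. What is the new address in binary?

Add column by column in base 2, right to left:
  0+0 = 0
  1+1 = 0 carry 1
  0+1+1 = 0 carry 1
  1+0+1 = 0 carry 1
  1+1+1 = 1 carry 1
  1+0+1 = 0 carry 1
  1+0+1 = 0 carry 1
  0+1+1 = 0 carry 1
  1+1+1 = 1 carry 1
  1+0+1 = 0 carry 1
  1+0+1 = 0 carry 1
  0+1+1 = 0 carry 1
  1+1+1 = 1 carry 1
  1+1+1 = 1 carry 1
  1+0+1 = 0 carry 1
  0+1+1 = 0 carry 1
  1+0+1 = 0 carry 1
  0+1+1 = 0 carry 1
  0+0+1 = 1
  0+0 = 0
  1+0 = 1

0b101000011000100010000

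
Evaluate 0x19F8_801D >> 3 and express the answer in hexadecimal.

3 bits is not a whole number of base-16 digits; in binary: 11001111110001000000000011101 >> 3 = 11001111110001000000000011.

0x33F1003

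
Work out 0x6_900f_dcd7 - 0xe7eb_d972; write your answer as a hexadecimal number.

0x5a8240365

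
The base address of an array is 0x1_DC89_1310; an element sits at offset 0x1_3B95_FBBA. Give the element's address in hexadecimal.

0x3181F0ECA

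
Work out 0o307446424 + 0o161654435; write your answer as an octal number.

0o471323061

Add column by column in base 8, right to left:
  4+5 = 1 carry 1
  2+3+1 = 6
  4+4 = 0 carry 1
  6+4+1 = 3 carry 1
  4+5+1 = 2 carry 1
  4+6+1 = 3 carry 1
  7+1+1 = 1 carry 1
  0+6+1 = 7
  3+1 = 4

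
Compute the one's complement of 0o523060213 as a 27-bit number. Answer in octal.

0o254717564

Each oct digit d becomes 7−d:
  5→2, 2→5, 3→4, 0→7, 6→1, 0→7, 2→5, 1→6, 3→4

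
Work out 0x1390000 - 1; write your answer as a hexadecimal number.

0x138ffff

The trailing 4 digits are 0, so subtracting 1 borrows through: they become F and the next digit up decrements.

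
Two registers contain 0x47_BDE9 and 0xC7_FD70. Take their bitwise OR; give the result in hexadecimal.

0xC7FDF9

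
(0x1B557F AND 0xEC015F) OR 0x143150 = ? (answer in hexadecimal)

0x1C315F

0x1B557F AND 0xEC015F = 0x08015F.
Then OR with 0x143150.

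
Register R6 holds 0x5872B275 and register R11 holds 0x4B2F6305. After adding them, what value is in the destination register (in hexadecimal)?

0xA3A2157A

Add column by column in base 16, right to left:
  5+5 = A
  7+0 = 7
  2+3 = 5
  B+6 = 1 carry 1
  2+F+1 = 2 carry 1
  7+2+1 = A
  8+B = 3 carry 1
  5+4+1 = A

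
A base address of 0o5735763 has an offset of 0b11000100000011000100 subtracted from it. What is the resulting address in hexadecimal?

0xB7B2F

0o5735763 = 0x17BBF3 in hexadecimal.
0b11000100000011000100 = 0xC40C4 in hexadecimal.
Subtract column by column in base 16:
  3-4 → F (borrow)
  F-C-1 → 2
  B-0 → B
  B-4 → 7
  7-C → B (borrow)
  1-0-1 → 0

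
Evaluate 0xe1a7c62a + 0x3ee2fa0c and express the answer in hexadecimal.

Add column by column in base 16, right to left:
  a+c = 6 carry 1
  2+0+1 = 3
  6+a = 0 carry 1
  c+f+1 = c carry 1
  7+2+1 = a
  a+e = 8 carry 1
  1+e+1 = 0 carry 1
  e+3+1 = 2 carry 1
  final carry 1

0x1208ac036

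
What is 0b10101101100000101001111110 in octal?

Group the bits in threes: 010 101 101 100 000 101 001 111 110 → 255405176.

0o255405176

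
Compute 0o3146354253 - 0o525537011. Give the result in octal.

0o2420615242

Subtract column by column in base 8:
  3-1 → 2
  5-1 → 4
  2-0 → 2
  4-7 → 5 (borrow)
  5-3-1 → 1
  3-5 → 6 (borrow)
  6-5-1 → 0
  4-2 → 2
  1-5 → 4 (borrow)
  3-0-1 → 2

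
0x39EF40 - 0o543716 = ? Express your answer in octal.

0x39EF40 = 0o16367500 in octal.
Subtract column by column in base 8:
  0-6 → 2 (borrow)
  0-1-1 → 6 (borrow)
  5-7-1 → 5 (borrow)
  7-3-1 → 3
  6-4 → 2
  3-5 → 6 (borrow)
  6-0-1 → 5
  1-0 → 1

0o15623562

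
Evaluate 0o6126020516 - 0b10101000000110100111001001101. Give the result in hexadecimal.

0o6126020516 = 0x3158214E in hexadecimal.
0b10101000000110100111001001101 = 0x15034E4D in hexadecimal.
Subtract column by column in base 16:
  E-D → 1
  4-4 → 0
  1-E → 3 (borrow)
  2-4-1 → D (borrow)
  8-3-1 → 4
  5-0 → 5
  1-5 → C (borrow)
  3-1-1 → 1

0x1C54D301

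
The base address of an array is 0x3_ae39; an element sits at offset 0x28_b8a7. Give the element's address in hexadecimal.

0x2c66e0

Add column by column in base 16, right to left:
  9+7 = 0 carry 1
  3+a+1 = e
  e+8 = 6 carry 1
  a+b+1 = 6 carry 1
  3+8+1 = c
  0+2 = 2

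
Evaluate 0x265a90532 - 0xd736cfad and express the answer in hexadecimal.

0x18e723585

Subtract column by column in base 16:
  2-d → 5 (borrow)
  3-a-1 → 8 (borrow)
  5-f-1 → 5 (borrow)
  0-c-1 → 3 (borrow)
  9-6-1 → 2
  a-3 → 7
  5-7 → e (borrow)
  6-d-1 → 8 (borrow)
  2-0-1 → 1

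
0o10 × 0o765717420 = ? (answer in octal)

0o7657174200

Multiply each base-8 digit by 8, carrying:
  0×8 = 0 → write 0
  2×8 = 16 → write 0 carry 2
  4×8+2 = 34 → write 2 carry 4
  7×8+4 = 60 → write 4 carry 7
  1×8+7 = 15 → write 7 carry 1
  7×8+1 = 57 → write 1 carry 7
  5×8+7 = 47 → write 7 carry 5
  6×8+5 = 53 → write 5 carry 6
  7×8+6 = 62 → write 6 carry 7
  remaining carry: 7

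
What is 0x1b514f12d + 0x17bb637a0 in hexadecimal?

Add column by column in base 16, right to left:
  d+0 = d
  2+a = c
  1+7 = 8
  f+3 = 2 carry 1
  4+6+1 = b
  1+b = c
  5+b = 0 carry 1
  b+7+1 = 3 carry 1
  1+1+1 = 3

0x330cb28cd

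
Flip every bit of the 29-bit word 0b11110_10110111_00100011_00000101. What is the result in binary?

0b00001010010001101110011111010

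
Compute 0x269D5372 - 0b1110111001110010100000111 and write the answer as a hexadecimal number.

0b1110111001110010100000111 = 0x1DCE507 in hexadecimal.
Subtract column by column in base 16:
  2-7 → B (borrow)
  7-0-1 → 6
  3-5 → E (borrow)
  5-E-1 → 6 (borrow)
  D-C-1 → 0
  9-D → C (borrow)
  6-1-1 → 4
  2-0 → 2

0x24C06E6B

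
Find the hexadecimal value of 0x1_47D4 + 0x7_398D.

0x88161

Add column by column in base 16, right to left:
  4+D = 1 carry 1
  D+8+1 = 6 carry 1
  7+9+1 = 1 carry 1
  4+3+1 = 8
  1+7 = 8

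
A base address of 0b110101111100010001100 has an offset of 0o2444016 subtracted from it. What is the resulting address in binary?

0b100001011000001111110

0o2444016 = 0b10100100100000001110 in binary.
Subtract column by column in base 2:
  0-0 → 0
  0-1 → 1 (borrow)
  1-1-1 → 1 (borrow)
  1-1-1 → 1 (borrow)
  0-0-1 → 1 (borrow)
  0-0-1 → 1 (borrow)
  0-0-1 → 1 (borrow)
  1-0-1 → 0
  0-0 → 0
  0-0 → 0
  0-0 → 0
  1-1 → 0
  1-0 → 1
  1-0 → 1
  1-1 → 0
  1-0 → 1
  0-0 → 0
  1-1 → 0
  0-0 → 0
  1-1 → 0
  1-0 → 1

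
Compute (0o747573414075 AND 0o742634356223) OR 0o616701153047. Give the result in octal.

0o756731157067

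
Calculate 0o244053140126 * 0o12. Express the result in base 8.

0o3150657701534

Multiply each base-8 digit by 10, carrying:
  6×10 = 60 → write 4 carry 7
  2×10+7 = 27 → write 3 carry 3
  1×10+3 = 13 → write 5 carry 1
  0×10+1 = 1 → write 1
  4×10 = 40 → write 0 carry 5
  1×10+5 = 15 → write 7 carry 1
  3×10+1 = 31 → write 7 carry 3
  5×10+3 = 53 → write 5 carry 6
  0×10+6 = 6 → write 6
  4×10 = 40 → write 0 carry 5
  4×10+5 = 45 → write 5 carry 5
  2×10+5 = 25 → write 1 carry 3
  remaining carry: 3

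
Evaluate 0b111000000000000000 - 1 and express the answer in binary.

0b110111111111111111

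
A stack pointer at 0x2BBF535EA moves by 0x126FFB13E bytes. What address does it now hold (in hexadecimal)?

Add column by column in base 16, right to left:
  A+E = 8 carry 1
  E+3+1 = 2 carry 1
  5+1+1 = 7
  3+B = E
  5+F = 4 carry 1
  F+F+1 = F carry 1
  B+6+1 = 2 carry 1
  B+2+1 = E
  2+1 = 3

0x3E2F4E728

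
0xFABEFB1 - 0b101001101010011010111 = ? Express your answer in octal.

0o1745615332

0xFABEFB1 = 0o1752767661 in octal.
0b101001101010011010111 = 0o5152327 in octal.
Subtract column by column in base 8:
  1-7 → 2 (borrow)
  6-2-1 → 3
  6-3 → 3
  7-2 → 5
  6-5 → 1
  7-1 → 6
  2-5 → 5 (borrow)
  5-0-1 → 4
  7-0 → 7
  1-0 → 1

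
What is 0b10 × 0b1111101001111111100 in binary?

0b11111010011111111000

Multiply each base-2 digit by 2, carrying:
  0×2 = 0 → write 0
  0×2 = 0 → write 0
  1×2 = 2 → write 0 carry 1
  1×2+1 = 3 → write 1 carry 1
  1×2+1 = 3 → write 1 carry 1
  1×2+1 = 3 → write 1 carry 1
  1×2+1 = 3 → write 1 carry 1
  1×2+1 = 3 → write 1 carry 1
  1×2+1 = 3 → write 1 carry 1
  1×2+1 = 3 → write 1 carry 1
  0×2+1 = 1 → write 1
  0×2 = 0 → write 0
  1×2 = 2 → write 0 carry 1
  0×2+1 = 1 → write 1
  1×2 = 2 → write 0 carry 1
  1×2+1 = 3 → write 1 carry 1
  1×2+1 = 3 → write 1 carry 1
  1×2+1 = 3 → write 1 carry 1
  1×2+1 = 3 → write 1 carry 1
  remaining carry: 1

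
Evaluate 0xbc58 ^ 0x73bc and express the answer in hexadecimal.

XOR each hex digit independently (no carries):
  b^7=c, c^3=f, 5^b=e, 8^c=4

0xcfe4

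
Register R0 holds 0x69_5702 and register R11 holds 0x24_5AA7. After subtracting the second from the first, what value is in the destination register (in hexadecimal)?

0x44FC5B

Subtract column by column in base 16:
  2-7 → B (borrow)
  0-A-1 → 5 (borrow)
  7-A-1 → C (borrow)
  5-5-1 → F (borrow)
  9-4-1 → 4
  6-2 → 4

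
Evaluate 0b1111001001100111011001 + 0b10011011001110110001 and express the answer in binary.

0b10001100100110110001010

Add column by column in base 2, right to left:
  1+1 = 0 carry 1
  0+0+1 = 1
  0+0 = 0
  1+0 = 1
  1+1 = 0 carry 1
  0+1+1 = 0 carry 1
  1+0+1 = 0 carry 1
  1+1+1 = 1 carry 1
  1+1+1 = 1 carry 1
  0+1+1 = 0 carry 1
  0+0+1 = 1
  1+0 = 1
  1+1 = 0 carry 1
  0+1+1 = 0 carry 1
  0+0+1 = 1
  1+1 = 0 carry 1
  0+1+1 = 0 carry 1
  0+0+1 = 1
  1+0 = 1
  1+1 = 0 carry 1
  1+0+1 = 0 carry 1
  1+0+1 = 0 carry 1
  final carry 1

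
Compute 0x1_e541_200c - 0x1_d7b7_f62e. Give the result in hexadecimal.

0xd8929de

Subtract column by column in base 16:
  c-e → e (borrow)
  0-2-1 → d (borrow)
  0-6-1 → 9 (borrow)
  2-f-1 → 2 (borrow)
  1-7-1 → 9 (borrow)
  4-b-1 → 8 (borrow)
  5-7-1 → d (borrow)
  e-d-1 → 0
  1-1 → 0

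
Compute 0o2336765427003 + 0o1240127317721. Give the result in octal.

Add column by column in base 8, right to left:
  3+1 = 4
  0+2 = 2
  0+7 = 7
  7+7 = 6 carry 1
  2+1+1 = 4
  4+3 = 7
  5+7 = 4 carry 1
  6+2+1 = 1 carry 1
  7+1+1 = 1 carry 1
  6+0+1 = 7
  3+4 = 7
  3+2 = 5
  2+1 = 3

0o3577114746724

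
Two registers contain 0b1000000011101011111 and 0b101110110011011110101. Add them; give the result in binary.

Add column by column in base 2, right to left:
  1+1 = 0 carry 1
  1+0+1 = 0 carry 1
  1+1+1 = 1 carry 1
  1+0+1 = 0 carry 1
  1+1+1 = 1 carry 1
  0+1+1 = 0 carry 1
  1+1+1 = 1 carry 1
  0+1+1 = 0 carry 1
  1+0+1 = 0 carry 1
  1+1+1 = 1 carry 1
  1+1+1 = 1 carry 1
  0+0+1 = 1
  0+0 = 0
  0+1 = 1
  0+1 = 1
  0+0 = 0
  0+1 = 1
  0+1 = 1
  1+1 = 0 carry 1
  0+0+1 = 1
  0+1 = 1

0b110110110111001010100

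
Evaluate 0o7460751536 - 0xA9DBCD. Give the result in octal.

0xA9DBCD = 0o52355715 in octal.
Subtract column by column in base 8:
  6-5 → 1
  3-1 → 2
  5-7 → 6 (borrow)
  1-5-1 → 3 (borrow)
  5-5-1 → 7 (borrow)
  7-3-1 → 3
  0-2 → 6 (borrow)
  6-5-1 → 0
  4-0 → 4
  7-0 → 7

0o7406373621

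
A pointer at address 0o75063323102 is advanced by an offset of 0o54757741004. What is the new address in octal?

0o152043264106

Add column by column in base 8, right to left:
  2+4 = 6
  0+0 = 0
  1+0 = 1
  3+1 = 4
  2+4 = 6
  3+7 = 2 carry 1
  3+7+1 = 3 carry 1
  6+5+1 = 4 carry 1
  0+7+1 = 0 carry 1
  5+4+1 = 2 carry 1
  7+5+1 = 5 carry 1
  final carry 1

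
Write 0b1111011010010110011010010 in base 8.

0o173226322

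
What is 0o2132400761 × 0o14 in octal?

Multiply each base-8 digit by 12, carrying:
  1×12 = 12 → write 4 carry 1
  6×12+1 = 73 → write 1 carry 9
  7×12+9 = 93 → write 5 carry 11
  0×12+11 = 11 → write 3 carry 1
  0×12+1 = 1 → write 1
  4×12 = 48 → write 0 carry 6
  2×12+6 = 30 → write 6 carry 3
  3×12+3 = 39 → write 7 carry 4
  1×12+4 = 16 → write 0 carry 2
  2×12+2 = 26 → write 2 carry 3
  remaining carry: 3

0o32076013514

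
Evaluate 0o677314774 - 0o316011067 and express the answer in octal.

Subtract column by column in base 8:
  4-7 → 5 (borrow)
  7-6-1 → 0
  7-0 → 7
  4-1 → 3
  1-1 → 0
  3-0 → 3
  7-6 → 1
  7-1 → 6
  6-3 → 3

0o361303705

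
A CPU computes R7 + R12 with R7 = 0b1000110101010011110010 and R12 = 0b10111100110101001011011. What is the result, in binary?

Add column by column in base 2, right to left:
  0+1 = 1
  1+1 = 0 carry 1
  0+0+1 = 1
  0+1 = 1
  1+1 = 0 carry 1
  1+0+1 = 0 carry 1
  1+1+1 = 1 carry 1
  1+0+1 = 0 carry 1
  0+0+1 = 1
  0+1 = 1
  1+0 = 1
  0+1 = 1
  1+0 = 1
  0+1 = 1
  1+1 = 0 carry 1
  0+0+1 = 1
  1+0 = 1
  1+1 = 0 carry 1
  0+1+1 = 0 carry 1
  0+1+1 = 0 carry 1
  0+1+1 = 0 carry 1
  1+0+1 = 0 carry 1
  0+1+1 = 0 carry 1
  final carry 1

0b100000011011111101001101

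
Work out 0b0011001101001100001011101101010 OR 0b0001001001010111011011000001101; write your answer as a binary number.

0b0011001101011111011011101101111

OR bit by bit (1 where either bit is 1):
  0011001101001100001011101101010
| 0001001001010111011011000001101
= 0011001101011111011011101101111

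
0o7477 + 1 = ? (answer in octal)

0o7500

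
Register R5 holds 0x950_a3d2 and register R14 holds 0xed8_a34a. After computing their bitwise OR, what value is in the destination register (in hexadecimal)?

0xfd8a3da

OR each hex digit independently (no carries):
  9|e=f, 5|d=d, 0|8=8, a|a=a, 3|3=3, d|4=d, 2|a=a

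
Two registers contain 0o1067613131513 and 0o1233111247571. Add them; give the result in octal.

0o2322724401304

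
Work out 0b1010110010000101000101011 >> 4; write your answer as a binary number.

0b101011001000010100010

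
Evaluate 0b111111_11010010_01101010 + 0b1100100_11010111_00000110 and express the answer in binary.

Add column by column in base 2, right to left:
  0+0 = 0
  1+1 = 0 carry 1
  0+1+1 = 0 carry 1
  1+0+1 = 0 carry 1
  0+0+1 = 1
  1+0 = 1
  1+0 = 1
  0+0 = 0
  0+1 = 1
  1+1 = 0 carry 1
  0+1+1 = 0 carry 1
  0+0+1 = 1
  1+1 = 0 carry 1
  0+0+1 = 1
  1+1 = 0 carry 1
  1+1+1 = 1 carry 1
  1+0+1 = 0 carry 1
  1+0+1 = 0 carry 1
  1+1+1 = 1 carry 1
  1+0+1 = 0 carry 1
  1+0+1 = 0 carry 1
  1+1+1 = 1 carry 1
  0+1+1 = 0 carry 1
  final carry 1

0b101001001010100101110000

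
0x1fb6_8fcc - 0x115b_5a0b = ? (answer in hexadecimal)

0xe5b35c1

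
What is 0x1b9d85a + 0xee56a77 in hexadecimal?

Add column by column in base 16, right to left:
  a+7 = 1 carry 1
  5+7+1 = d
  8+a = 2 carry 1
  d+6+1 = 4 carry 1
  9+5+1 = f
  b+e = 9 carry 1
  1+e+1 = 0 carry 1
  final carry 1

0x109f42d1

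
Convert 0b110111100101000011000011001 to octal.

0o674503031

Group the bits in threes: 110 111 100 101 000 011 000 011 001 → 674503031.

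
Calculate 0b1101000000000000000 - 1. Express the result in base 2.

The trailing 15 digits are 0, so subtracting 1 borrows through: they become 1 and the next digit up decrements.

0b1100111111111111111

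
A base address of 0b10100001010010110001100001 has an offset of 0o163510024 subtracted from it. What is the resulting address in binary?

0b101101101001110001001101

0o163510024 = 0b1110011101001000000010100 in binary.
Subtract column by column in base 2:
  1-0 → 1
  0-0 → 0
  0-1 → 1 (borrow)
  0-0-1 → 1 (borrow)
  0-1-1 → 0 (borrow)
  1-0-1 → 0
  1-0 → 1
  0-0 → 0
  0-0 → 0
  0-0 → 0
  1-0 → 1
  1-0 → 1
  0-1 → 1 (borrow)
  1-0-1 → 0
  0-0 → 0
  0-1 → 1 (borrow)
  1-0-1 → 0
  0-1 → 1 (borrow)
  1-1-1 → 1 (borrow)
  0-1-1 → 0 (borrow)
  0-0-1 → 1 (borrow)
  0-0-1 → 1 (borrow)
  0-1-1 → 0 (borrow)
  1-1-1 → 1 (borrow)
  0-1-1 → 0 (borrow)
  1-0-1 → 0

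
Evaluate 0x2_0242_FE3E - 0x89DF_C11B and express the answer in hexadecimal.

0x178633D23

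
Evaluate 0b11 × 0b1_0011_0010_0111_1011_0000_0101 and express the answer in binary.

Multiply each base-2 digit by 3, carrying:
  1×3 = 3 → write 1 carry 1
  0×3+1 = 1 → write 1
  1×3 = 3 → write 1 carry 1
  0×3+1 = 1 → write 1
  0×3 = 0 → write 0
  0×3 = 0 → write 0
  0×3 = 0 → write 0
  0×3 = 0 → write 0
  1×3 = 3 → write 1 carry 1
  1×3+1 = 4 → write 0 carry 2
  0×3+2 = 2 → write 0 carry 1
  1×3+1 = 4 → write 0 carry 2
  1×3+2 = 5 → write 1 carry 2
  1×3+2 = 5 → write 1 carry 2
  1×3+2 = 5 → write 1 carry 2
  0×3+2 = 2 → write 0 carry 1
  0×3+1 = 1 → write 1
  1×3 = 3 → write 1 carry 1
  0×3+1 = 1 → write 1
  0×3 = 0 → write 0
  1×3 = 3 → write 1 carry 1
  1×3+1 = 4 → write 0 carry 2
  0×3+2 = 2 → write 0 carry 1
  0×3+1 = 1 → write 1
  1×3 = 3 → write 1 carry 1
  remaining carry: 1

0b11100101110111000100001111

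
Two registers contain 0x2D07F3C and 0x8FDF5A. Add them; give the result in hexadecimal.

0x3605E96

Add column by column in base 16, right to left:
  C+A = 6 carry 1
  3+5+1 = 9
  F+F = E carry 1
  7+D+1 = 5 carry 1
  0+F+1 = 0 carry 1
  D+8+1 = 6 carry 1
  2+0+1 = 3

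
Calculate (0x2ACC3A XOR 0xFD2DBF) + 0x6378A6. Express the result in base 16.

First 0x2ACC3A XOR 0xFD2DBF = 0xD7E185.
Add column by column in base 16, right to left:
  5+6 = B
  8+A = 2 carry 1
  1+8+1 = A
  E+7 = 5 carry 1
  7+3+1 = B
  D+6 = 3 carry 1
  final carry 1

0x13B5A2B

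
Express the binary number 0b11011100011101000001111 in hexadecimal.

Group the bits into nibbles: 0110 1110 0011 1010 0000 1111 → 6e3a0f.

0x6e3a0f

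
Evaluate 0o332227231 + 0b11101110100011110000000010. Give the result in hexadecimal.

0x7236a9b

0o332227231 = 0x3692e99 in hexadecimal.
0b11101110100011110000000010 = 0x3ba3c02 in hexadecimal.
Add column by column in base 16, right to left:
  9+2 = b
  9+0 = 9
  e+c = a carry 1
  2+3+1 = 6
  9+a = 3 carry 1
  6+b+1 = 2 carry 1
  3+3+1 = 7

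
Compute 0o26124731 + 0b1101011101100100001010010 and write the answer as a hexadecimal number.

0o26124731 = 0x58a9d9 in hexadecimal.
0b1101011101100100001010010 = 0x1aec852 in hexadecimal.
Add column by column in base 16, right to left:
  9+2 = b
  d+5 = 2 carry 1
  9+8+1 = 2 carry 1
  a+c+1 = 7 carry 1
  8+e+1 = 7 carry 1
  5+a+1 = 0 carry 1
  0+1+1 = 2

0x207722b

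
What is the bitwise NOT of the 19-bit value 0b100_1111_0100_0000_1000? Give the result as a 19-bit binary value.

Invert each bit: 1001111010000001000 → 0110000101111110111.

0b0110000101111110111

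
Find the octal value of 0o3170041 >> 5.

5 bits is not a whole number of base-8 digits; in binary: 11001111000000100001 >> 5 = 110011110000001.

0o63601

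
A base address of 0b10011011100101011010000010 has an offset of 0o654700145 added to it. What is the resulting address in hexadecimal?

0b10011011100101011010000010 = 0x26E5682 in hexadecimal.
0o654700145 = 0x6B38065 in hexadecimal.
Add column by column in base 16, right to left:
  2+5 = 7
  8+6 = E
  6+0 = 6
  5+8 = D
  E+3 = 1 carry 1
  6+B+1 = 2 carry 1
  2+6+1 = 9

0x921D6E7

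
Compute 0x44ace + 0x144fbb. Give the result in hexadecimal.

Add column by column in base 16, right to left:
  e+b = 9 carry 1
  c+b+1 = 8 carry 1
  a+f+1 = a carry 1
  4+4+1 = 9
  4+4 = 8
  0+1 = 1

0x189a89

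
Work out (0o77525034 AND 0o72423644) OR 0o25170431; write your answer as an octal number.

0o77571435

0o77525034 AND 0o72423644 = 0o72421004.
Then OR with 0o25170431.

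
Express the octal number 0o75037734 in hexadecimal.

0xf43fdc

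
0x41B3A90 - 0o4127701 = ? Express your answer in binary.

0b100000010101000101011001111

0x41B3A90 = 0b100000110110011101010010000 in binary.
0o4127701 = 0b100001010111111000001 in binary.
Subtract column by column in base 2:
  0-1 → 1 (borrow)
  0-0-1 → 1 (borrow)
  0-0-1 → 1 (borrow)
  0-0-1 → 1 (borrow)
  1-0-1 → 0
  0-0 → 0
  0-1 → 1 (borrow)
  1-1-1 → 1 (borrow)
  0-1-1 → 0 (borrow)
  1-1-1 → 1 (borrow)
  0-1-1 → 0 (borrow)
  1-1-1 → 1 (borrow)
  1-0-1 → 0
  1-1 → 0
  0-0 → 0
  0-1 → 1 (borrow)
  1-0-1 → 0
  1-0 → 1
  0-0 → 0
  1-0 → 1
  1-1 → 0
  0-0 → 0
  0-0 → 0
  0-0 → 0
  0-0 → 0
  0-0 → 0
  1-0 → 1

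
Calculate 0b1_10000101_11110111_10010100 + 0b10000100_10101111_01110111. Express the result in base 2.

0b10000010101010011100001011

Add column by column in base 2, right to left:
  0+1 = 1
  0+1 = 1
  1+1 = 0 carry 1
  0+0+1 = 1
  1+1 = 0 carry 1
  0+1+1 = 0 carry 1
  0+1+1 = 0 carry 1
  1+0+1 = 0 carry 1
  1+1+1 = 1 carry 1
  1+1+1 = 1 carry 1
  1+1+1 = 1 carry 1
  0+1+1 = 0 carry 1
  1+0+1 = 0 carry 1
  1+1+1 = 1 carry 1
  1+0+1 = 0 carry 1
  1+1+1 = 1 carry 1
  1+0+1 = 0 carry 1
  0+0+1 = 1
  1+1 = 0 carry 1
  0+0+1 = 1
  0+0 = 0
  0+0 = 0
  0+0 = 0
  1+1 = 0 carry 1
  1+0+1 = 0 carry 1
  final carry 1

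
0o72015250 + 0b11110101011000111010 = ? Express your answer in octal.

0b11110101011000111010 = 0o3653072 in octal.
Add column by column in base 8, right to left:
  0+2 = 2
  5+7 = 4 carry 1
  2+0+1 = 3
  5+3 = 0 carry 1
  1+5+1 = 7
  0+6 = 6
  2+3 = 5
  7+0 = 7

0o75670342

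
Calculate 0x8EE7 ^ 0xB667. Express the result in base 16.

0x3880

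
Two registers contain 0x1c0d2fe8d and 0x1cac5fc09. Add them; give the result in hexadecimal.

0x38b98fa96

Add column by column in base 16, right to left:
  d+9 = 6 carry 1
  8+0+1 = 9
  e+c = a carry 1
  f+f+1 = f carry 1
  2+5+1 = 8
  d+c = 9 carry 1
  0+a+1 = b
  c+c = 8 carry 1
  1+1+1 = 3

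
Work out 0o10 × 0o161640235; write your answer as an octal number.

Multiply each base-8 digit by 8, carrying:
  5×8 = 40 → write 0 carry 5
  3×8+5 = 29 → write 5 carry 3
  2×8+3 = 19 → write 3 carry 2
  0×8+2 = 2 → write 2
  4×8 = 32 → write 0 carry 4
  6×8+4 = 52 → write 4 carry 6
  1×8+6 = 14 → write 6 carry 1
  6×8+1 = 49 → write 1 carry 6
  1×8+6 = 14 → write 6 carry 1
  remaining carry: 1

0o1616402350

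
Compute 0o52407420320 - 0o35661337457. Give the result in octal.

Subtract column by column in base 8:
  0-7 → 1 (borrow)
  2-5-1 → 4 (borrow)
  3-4-1 → 6 (borrow)
  0-7-1 → 0 (borrow)
  2-3-1 → 6 (borrow)
  4-3-1 → 0
  7-1 → 6
  0-6 → 2 (borrow)
  4-6-1 → 5 (borrow)
  2-5-1 → 4 (borrow)
  5-3-1 → 1

0o14526060641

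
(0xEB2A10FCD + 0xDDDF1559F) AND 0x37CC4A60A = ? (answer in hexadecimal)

0x10802408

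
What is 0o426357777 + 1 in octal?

0o426360000

The trailing 4 digits are 7 (max in base 8), so adding 1 cascades: they roll to 0 and the next digit up increments.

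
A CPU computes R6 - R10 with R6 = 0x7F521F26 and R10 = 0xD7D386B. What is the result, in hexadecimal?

0x71D4E6BB

Subtract column by column in base 16:
  6-B → B (borrow)
  2-6-1 → B (borrow)
  F-8-1 → 6
  1-3 → E (borrow)
  2-D-1 → 4 (borrow)
  5-7-1 → D (borrow)
  F-D-1 → 1
  7-0 → 7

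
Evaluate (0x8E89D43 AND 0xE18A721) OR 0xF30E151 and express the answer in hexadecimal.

0x8E89D43 AND 0xE18A721 = 0x8088501.
Then OR with 0xF30E151.

0xF38E551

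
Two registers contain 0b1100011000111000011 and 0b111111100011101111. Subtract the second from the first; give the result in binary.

0b100011100011010100

Subtract column by column in base 2:
  1-1 → 0
  1-1 → 0
  0-1 → 1 (borrow)
  0-1-1 → 0 (borrow)
  0-0-1 → 1 (borrow)
  0-1-1 → 0 (borrow)
  1-1-1 → 1 (borrow)
  1-1-1 → 1 (borrow)
  1-0-1 → 0
  0-0 → 0
  0-0 → 0
  0-1 → 1 (borrow)
  1-1-1 → 1 (borrow)
  1-1-1 → 1 (borrow)
  0-1-1 → 0 (borrow)
  0-1-1 → 0 (borrow)
  0-1-1 → 0 (borrow)
  1-1-1 → 1 (borrow)
  1-0-1 → 0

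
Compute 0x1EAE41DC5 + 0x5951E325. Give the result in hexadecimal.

0x2443600EA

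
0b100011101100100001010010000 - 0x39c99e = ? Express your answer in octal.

0b100011101100100001010010000 = 0o435441220 in octal.
0x39c99e = 0o16344636 in octal.
Subtract column by column in base 8:
  0-6 → 2 (borrow)
  2-3-1 → 6 (borrow)
  2-6-1 → 3 (borrow)
  1-4-1 → 4 (borrow)
  4-4-1 → 7 (borrow)
  4-3-1 → 0
  5-6 → 7 (borrow)
  3-1-1 → 1
  4-0 → 4

0o417074362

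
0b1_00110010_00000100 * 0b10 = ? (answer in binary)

Multiply each base-2 digit by 2, carrying:
  0×2 = 0 → write 0
  0×2 = 0 → write 0
  1×2 = 2 → write 0 carry 1
  0×2+1 = 1 → write 1
  0×2 = 0 → write 0
  0×2 = 0 → write 0
  0×2 = 0 → write 0
  0×2 = 0 → write 0
  0×2 = 0 → write 0
  1×2 = 2 → write 0 carry 1
  0×2+1 = 1 → write 1
  0×2 = 0 → write 0
  1×2 = 2 → write 0 carry 1
  1×2+1 = 3 → write 1 carry 1
  0×2+1 = 1 → write 1
  0×2 = 0 → write 0
  1×2 = 2 → write 0 carry 1
  remaining carry: 1

0b100110010000001000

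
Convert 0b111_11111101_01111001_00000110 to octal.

0o777274406

Group the bits in threes: 111 111 111 010 111 100 100 000 110 → 777274406.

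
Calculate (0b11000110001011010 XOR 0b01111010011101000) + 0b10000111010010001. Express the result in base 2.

0b101000011101000011

First 0b11000110001011010 XOR 0b01111010011101000 = 0b10111100010110010.
Add column by column in base 2, right to left:
  0+1 = 1
  1+0 = 1
  0+0 = 0
  0+0 = 0
  1+1 = 0 carry 1
  1+0+1 = 0 carry 1
  0+0+1 = 1
  1+1 = 0 carry 1
  0+0+1 = 1
  0+1 = 1
  0+1 = 1
  1+1 = 0 carry 1
  1+0+1 = 0 carry 1
  1+0+1 = 0 carry 1
  1+0+1 = 0 carry 1
  0+0+1 = 1
  1+1 = 0 carry 1
  final carry 1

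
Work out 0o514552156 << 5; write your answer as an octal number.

5 bits is not a whole number of base-8 digits; in binary: 101001100101101010001101110 << 5 = 10100110010110101000110111000000.

0o24626506700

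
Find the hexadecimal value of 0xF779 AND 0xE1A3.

0xE121

AND each hex digit independently (no carries):
  F&E=E, 7&1=1, 7&A=2, 9&3=1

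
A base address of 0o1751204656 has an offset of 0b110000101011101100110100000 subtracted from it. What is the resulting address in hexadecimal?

0o1751204656 = 0xfa509ae in hexadecimal.
0b110000101011101100110100000 = 0x615d9a0 in hexadecimal.
Subtract column by column in base 16:
  e-0 → e
  a-a → 0
  9-9 → 0
  0-d → 3 (borrow)
  5-5-1 → f (borrow)
  a-1-1 → 8
  f-6 → 9

0x98f300e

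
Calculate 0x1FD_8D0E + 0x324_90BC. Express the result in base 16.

0x5221DCA

Add column by column in base 16, right to left:
  E+C = A carry 1
  0+B+1 = C
  D+0 = D
  8+9 = 1 carry 1
  D+4+1 = 2 carry 1
  F+2+1 = 2 carry 1
  1+3+1 = 5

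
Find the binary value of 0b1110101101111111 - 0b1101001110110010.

Subtract column by column in base 2:
  1-0 → 1
  1-1 → 0
  1-0 → 1
  1-0 → 1
  1-1 → 0
  1-1 → 0
  1-0 → 1
  0-1 → 1 (borrow)
  1-1-1 → 1 (borrow)
  1-1-1 → 1 (borrow)
  0-0-1 → 1 (borrow)
  1-0-1 → 0
  0-1 → 1 (borrow)
  1-0-1 → 0
  1-1 → 0
  1-1 → 0

0b1011111001101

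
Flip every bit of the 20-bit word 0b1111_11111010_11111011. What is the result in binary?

0b00000000010100000100

Invert each bit: 11111111101011111011 → 00000000010100000100.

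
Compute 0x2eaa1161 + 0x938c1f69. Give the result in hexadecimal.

0xc23630ca

Add column by column in base 16, right to left:
  1+9 = a
  6+6 = c
  1+f = 0 carry 1
  1+1+1 = 3
  a+c = 6 carry 1
  a+8+1 = 3 carry 1
  e+3+1 = 2 carry 1
  2+9+1 = c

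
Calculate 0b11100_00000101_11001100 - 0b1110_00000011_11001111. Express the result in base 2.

Subtract column by column in base 2:
  0-1 → 1 (borrow)
  0-1-1 → 0 (borrow)
  1-1-1 → 1 (borrow)
  1-1-1 → 1 (borrow)
  0-0-1 → 1 (borrow)
  0-0-1 → 1 (borrow)
  1-1-1 → 1 (borrow)
  1-1-1 → 1 (borrow)
  1-1-1 → 1 (borrow)
  0-1-1 → 0 (borrow)
  1-0-1 → 0
  0-0 → 0
  0-0 → 0
  0-0 → 0
  0-0 → 0
  0-0 → 0
  0-0 → 0
  0-1 → 1 (borrow)
  1-1-1 → 1 (borrow)
  1-1-1 → 1 (borrow)
  1-0-1 → 0

0b11100000000111111101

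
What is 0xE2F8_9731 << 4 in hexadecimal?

0xE2F897310

Shifting left by 4 bits = 1 hex digit: append 1 zero.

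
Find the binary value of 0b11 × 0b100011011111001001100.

0b1101010011101011100100

Multiply each base-2 digit by 3, carrying:
  0×3 = 0 → write 0
  0×3 = 0 → write 0
  1×3 = 3 → write 1 carry 1
  1×3+1 = 4 → write 0 carry 2
  0×3+2 = 2 → write 0 carry 1
  0×3+1 = 1 → write 1
  1×3 = 3 → write 1 carry 1
  0×3+1 = 1 → write 1
  0×3 = 0 → write 0
  1×3 = 3 → write 1 carry 1
  1×3+1 = 4 → write 0 carry 2
  1×3+2 = 5 → write 1 carry 2
  1×3+2 = 5 → write 1 carry 2
  1×3+2 = 5 → write 1 carry 2
  0×3+2 = 2 → write 0 carry 1
  1×3+1 = 4 → write 0 carry 2
  1×3+2 = 5 → write 1 carry 2
  0×3+2 = 2 → write 0 carry 1
  0×3+1 = 1 → write 1
  0×3 = 0 → write 0
  1×3 = 3 → write 1 carry 1
  remaining carry: 1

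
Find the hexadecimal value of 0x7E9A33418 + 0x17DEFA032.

Add column by column in base 16, right to left:
  8+2 = A
  1+3 = 4
  4+0 = 4
  3+A = D
  3+F = 2 carry 1
  A+E+1 = 9 carry 1
  9+D+1 = 7 carry 1
  E+7+1 = 6 carry 1
  7+1+1 = 9

0x96792D44A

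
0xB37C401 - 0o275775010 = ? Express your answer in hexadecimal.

0x83FC9F9

0o275775010 = 0x2F7FA08 in hexadecimal.
Subtract column by column in base 16:
  1-8 → 9 (borrow)
  0-0-1 → F (borrow)
  4-A-1 → 9 (borrow)
  C-F-1 → C (borrow)
  7-7-1 → F (borrow)
  3-F-1 → 3 (borrow)
  B-2-1 → 8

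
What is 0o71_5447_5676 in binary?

0b111001101100100111101110111110

Each octal digit is 3 bits: 7=111 1=001 5=101 4=100 4=100 7=111 5=101 6=110 7=111 6=110.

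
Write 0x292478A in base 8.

Expand each hex digit to 4 bits: 2=0010 9=1001 2=0010 4=0100 7=0111 8=1000 A=1010.
Group the bits in threes: 010 100 100 100 100 011 110 001 010 → 244443612.

0o244443612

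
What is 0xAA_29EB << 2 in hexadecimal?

2 bits is not a whole number of base-16 digits; in binary: 101010100010100111101011 << 2 = 10101010001010011110101100.

0x2A8A7AC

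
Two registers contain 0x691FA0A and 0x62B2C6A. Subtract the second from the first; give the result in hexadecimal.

0x66CDA0

Subtract column by column in base 16:
  A-A → 0
  0-6 → A (borrow)
  A-C-1 → D (borrow)
  F-2-1 → C
  1-B → 6 (borrow)
  9-2-1 → 6
  6-6 → 0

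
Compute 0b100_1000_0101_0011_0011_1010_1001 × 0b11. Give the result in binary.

0b1101100011111001101011111011

Multiply each base-2 digit by 3, carrying:
  1×3 = 3 → write 1 carry 1
  0×3+1 = 1 → write 1
  0×3 = 0 → write 0
  1×3 = 3 → write 1 carry 1
  0×3+1 = 1 → write 1
  1×3 = 3 → write 1 carry 1
  0×3+1 = 1 → write 1
  1×3 = 3 → write 1 carry 1
  1×3+1 = 4 → write 0 carry 2
  1×3+2 = 5 → write 1 carry 2
  0×3+2 = 2 → write 0 carry 1
  0×3+1 = 1 → write 1
  1×3 = 3 → write 1 carry 1
  1×3+1 = 4 → write 0 carry 2
  0×3+2 = 2 → write 0 carry 1
  0×3+1 = 1 → write 1
  1×3 = 3 → write 1 carry 1
  0×3+1 = 1 → write 1
  1×3 = 3 → write 1 carry 1
  0×3+1 = 1 → write 1
  0×3 = 0 → write 0
  0×3 = 0 → write 0
  0×3 = 0 → write 0
  1×3 = 3 → write 1 carry 1
  0×3+1 = 1 → write 1
  0×3 = 0 → write 0
  1×3 = 3 → write 1 carry 1
  remaining carry: 1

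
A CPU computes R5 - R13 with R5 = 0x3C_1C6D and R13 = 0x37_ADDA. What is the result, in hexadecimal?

0x46E93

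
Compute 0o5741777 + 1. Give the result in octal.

0o5742000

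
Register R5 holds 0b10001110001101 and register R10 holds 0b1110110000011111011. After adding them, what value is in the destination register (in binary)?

0b1111000010010001000

Add column by column in base 2, right to left:
  1+1 = 0 carry 1
  0+1+1 = 0 carry 1
  1+0+1 = 0 carry 1
  1+1+1 = 1 carry 1
  0+1+1 = 0 carry 1
  0+1+1 = 0 carry 1
  0+1+1 = 0 carry 1
  1+1+1 = 1 carry 1
  1+0+1 = 0 carry 1
  1+0+1 = 0 carry 1
  0+0+1 = 1
  0+0 = 0
  0+0 = 0
  1+1 = 0 carry 1
  0+1+1 = 0 carry 1
  0+0+1 = 1
  0+1 = 1
  0+1 = 1
  0+1 = 1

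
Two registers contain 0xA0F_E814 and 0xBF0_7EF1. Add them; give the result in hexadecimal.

0x16006705

Add column by column in base 16, right to left:
  4+1 = 5
  1+F = 0 carry 1
  8+E+1 = 7 carry 1
  E+7+1 = 6 carry 1
  F+0+1 = 0 carry 1
  0+F+1 = 0 carry 1
  A+B+1 = 6 carry 1
  final carry 1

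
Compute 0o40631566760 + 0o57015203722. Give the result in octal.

0o117646772702

Add column by column in base 8, right to left:
  0+2 = 2
  6+2 = 0 carry 1
  7+7+1 = 7 carry 1
  6+3+1 = 2 carry 1
  6+0+1 = 7
  5+2 = 7
  1+5 = 6
  3+1 = 4
  6+0 = 6
  0+7 = 7
  4+5 = 1 carry 1
  final carry 1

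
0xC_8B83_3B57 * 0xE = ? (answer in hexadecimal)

0xAFA12D3EC2

Multiply each base-16 digit by 14, carrying:
  7×14 = 98 → write 2 carry 6
  5×14+6 = 76 → write C carry 4
  B×14+4 = 158 → write E carry 9
  3×14+9 = 51 → write 3 carry 3
  3×14+3 = 45 → write D carry 2
  8×14+2 = 114 → write 2 carry 7
  B×14+7 = 161 → write 1 carry 10
  8×14+10 = 122 → write A carry 7
  C×14+7 = 175 → write F carry 10
  remaining carry: A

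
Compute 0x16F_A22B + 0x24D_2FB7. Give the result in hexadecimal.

Add column by column in base 16, right to left:
  B+7 = 2 carry 1
  2+B+1 = E
  2+F = 1 carry 1
  A+2+1 = D
  F+D = C carry 1
  6+4+1 = B
  1+2 = 3

0x3BCD1E2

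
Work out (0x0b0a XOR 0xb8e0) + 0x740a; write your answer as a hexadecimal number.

0x127f4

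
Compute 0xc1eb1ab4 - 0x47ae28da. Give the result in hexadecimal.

0x7a3cf1da

Subtract column by column in base 16:
  4-a → a (borrow)
  b-d-1 → d (borrow)
  a-8-1 → 1
  1-2 → f (borrow)
  b-e-1 → c (borrow)
  e-a-1 → 3
  1-7 → a (borrow)
  c-4-1 → 7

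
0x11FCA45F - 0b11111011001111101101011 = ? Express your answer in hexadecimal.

0x117F04F4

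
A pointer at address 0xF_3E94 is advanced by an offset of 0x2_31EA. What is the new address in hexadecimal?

0x11707E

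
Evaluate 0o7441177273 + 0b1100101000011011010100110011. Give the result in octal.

0b1100101000011011010100110011 = 0o1450332463 in octal.
Add column by column in base 8, right to left:
  3+3 = 6
  7+6 = 5 carry 1
  2+4+1 = 7
  7+2 = 1 carry 1
  7+3+1 = 3 carry 1
  1+3+1 = 5
  1+0 = 1
  4+5 = 1 carry 1
  4+4+1 = 1 carry 1
  7+1+1 = 1 carry 1
  final carry 1

0o11111531756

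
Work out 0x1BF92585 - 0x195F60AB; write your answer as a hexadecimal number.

Subtract column by column in base 16:
  5-B → A (borrow)
  8-A-1 → D (borrow)
  5-0-1 → 4
  2-6 → C (borrow)
  9-F-1 → 9 (borrow)
  F-5-1 → 9
  B-9 → 2
  1-1 → 0

0x299C4DA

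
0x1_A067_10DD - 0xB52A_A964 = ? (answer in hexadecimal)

Subtract column by column in base 16:
  D-4 → 9
  D-6 → 7
  0-9 → 7 (borrow)
  1-A-1 → 6 (borrow)
  7-A-1 → C (borrow)
  6-2-1 → 3
  0-5 → B (borrow)
  A-B-1 → E (borrow)
  1-0-1 → 0

0xEB3C6779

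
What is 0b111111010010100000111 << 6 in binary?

0b111111010010100000111000000

Left shift by 6: append 6 zero bits.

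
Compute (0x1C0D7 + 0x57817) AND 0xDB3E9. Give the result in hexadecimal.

Add column by column in base 16, right to left:
  7+7 = E
  D+1 = E
  0+8 = 8
  C+7 = 3 carry 1
  1+5+1 = 7
Sum = 0x738EE; now AND with 0xDB3E9:
  7&D=5, 3&B=3, 8&3=0, E&E=E, E&9=8

0x530E8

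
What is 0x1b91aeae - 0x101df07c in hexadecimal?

Subtract column by column in base 16:
  e-c → 2
  a-7 → 3
  e-0 → e
  a-f → b (borrow)
  1-d-1 → 3 (borrow)
  9-1-1 → 7
  b-0 → b
  1-1 → 0

0xb73be32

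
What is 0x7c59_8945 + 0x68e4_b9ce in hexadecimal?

Add column by column in base 16, right to left:
  5+e = 3 carry 1
  4+c+1 = 1 carry 1
  9+9+1 = 3 carry 1
  8+b+1 = 4 carry 1
  9+4+1 = e
  5+e = 3 carry 1
  c+8+1 = 5 carry 1
  7+6+1 = e

0xe53e4313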